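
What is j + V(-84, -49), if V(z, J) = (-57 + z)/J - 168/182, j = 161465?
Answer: 102854450/637 ≈ 1.6147e+5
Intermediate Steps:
V(z, J) = -12/13 + (-57 + z)/J (V(z, J) = (-57 + z)/J - 168*1/182 = (-57 + z)/J - 12/13 = -12/13 + (-57 + z)/J)
j + V(-84, -49) = 161465 + (-57 - 84 - 12/13*(-49))/(-49) = 161465 - (-57 - 84 + 588/13)/49 = 161465 - 1/49*(-1245/13) = 161465 + 1245/637 = 102854450/637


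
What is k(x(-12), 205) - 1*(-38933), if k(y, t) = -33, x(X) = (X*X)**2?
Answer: 38900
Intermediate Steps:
x(X) = X**4 (x(X) = (X**2)**2 = X**4)
k(x(-12), 205) - 1*(-38933) = -33 - 1*(-38933) = -33 + 38933 = 38900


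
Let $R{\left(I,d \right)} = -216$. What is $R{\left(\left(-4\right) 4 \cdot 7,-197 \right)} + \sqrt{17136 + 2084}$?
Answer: $-216 + 62 \sqrt{5} \approx -77.364$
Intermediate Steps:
$R{\left(\left(-4\right) 4 \cdot 7,-197 \right)} + \sqrt{17136 + 2084} = -216 + \sqrt{17136 + 2084} = -216 + \sqrt{19220} = -216 + 62 \sqrt{5}$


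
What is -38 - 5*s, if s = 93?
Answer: -503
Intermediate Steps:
-38 - 5*s = -38 - 5*93 = -38 - 465 = -503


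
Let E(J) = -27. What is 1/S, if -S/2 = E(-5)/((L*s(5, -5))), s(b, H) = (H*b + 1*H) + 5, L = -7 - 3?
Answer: 125/27 ≈ 4.6296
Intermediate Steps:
L = -10
s(b, H) = 5 + H + H*b (s(b, H) = (H*b + H) + 5 = (H + H*b) + 5 = 5 + H + H*b)
S = 27/125 (S = -(-54)/((-10*(5 - 5 - 5*5))) = -(-54)/((-10*(5 - 5 - 25))) = -(-54)/((-10*(-25))) = -(-54)/250 = -2*(-27/250) = 27/125 ≈ 0.21600)
1/S = 1/(27/125) = 125/27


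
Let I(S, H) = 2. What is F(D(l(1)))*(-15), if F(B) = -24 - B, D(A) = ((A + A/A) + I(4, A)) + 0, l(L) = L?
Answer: 420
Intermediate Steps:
D(A) = 3 + A (D(A) = ((A + A/A) + 2) + 0 = ((A + 1) + 2) + 0 = ((1 + A) + 2) + 0 = (3 + A) + 0 = 3 + A)
F(D(l(1)))*(-15) = (-24 - (3 + 1))*(-15) = (-24 - 1*4)*(-15) = (-24 - 4)*(-15) = -28*(-15) = 420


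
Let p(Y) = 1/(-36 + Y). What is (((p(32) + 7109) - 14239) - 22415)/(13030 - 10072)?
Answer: -118181/11832 ≈ -9.9883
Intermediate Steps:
(((p(32) + 7109) - 14239) - 22415)/(13030 - 10072) = (((1/(-36 + 32) + 7109) - 14239) - 22415)/(13030 - 10072) = (((1/(-4) + 7109) - 14239) - 22415)/2958 = (((-¼ + 7109) - 14239) - 22415)*(1/2958) = ((28435/4 - 14239) - 22415)*(1/2958) = (-28521/4 - 22415)*(1/2958) = -118181/4*1/2958 = -118181/11832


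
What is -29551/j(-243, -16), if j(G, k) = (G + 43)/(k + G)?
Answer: -7653709/200 ≈ -38269.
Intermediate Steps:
j(G, k) = (43 + G)/(G + k)
-29551/j(-243, -16) = -29551*(-243 - 16)/(43 - 243) = -29551/(-200/(-259)) = -29551/((-1/259*(-200))) = -29551/200/259 = -29551*259/200 = -7653709/200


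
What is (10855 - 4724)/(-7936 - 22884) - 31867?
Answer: -982147071/30820 ≈ -31867.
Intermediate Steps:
(10855 - 4724)/(-7936 - 22884) - 31867 = 6131/(-30820) - 31867 = 6131*(-1/30820) - 31867 = -6131/30820 - 31867 = -982147071/30820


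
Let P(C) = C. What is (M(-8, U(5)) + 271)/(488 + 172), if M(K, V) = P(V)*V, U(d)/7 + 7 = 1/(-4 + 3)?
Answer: 3407/660 ≈ 5.1621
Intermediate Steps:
U(d) = -56 (U(d) = -49 + 7/(-4 + 3) = -49 + 7/(-1) = -49 + 7*(-1) = -49 - 7 = -56)
M(K, V) = V² (M(K, V) = V*V = V²)
(M(-8, U(5)) + 271)/(488 + 172) = ((-56)² + 271)/(488 + 172) = (3136 + 271)/660 = 3407*(1/660) = 3407/660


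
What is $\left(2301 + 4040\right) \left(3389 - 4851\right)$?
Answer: $-9270542$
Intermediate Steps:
$\left(2301 + 4040\right) \left(3389 - 4851\right) = 6341 \left(-1462\right) = -9270542$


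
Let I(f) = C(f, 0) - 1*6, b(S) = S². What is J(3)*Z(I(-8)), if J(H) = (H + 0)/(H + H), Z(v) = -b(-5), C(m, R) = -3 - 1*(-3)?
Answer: -25/2 ≈ -12.500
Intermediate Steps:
C(m, R) = 0 (C(m, R) = -3 + 3 = 0)
I(f) = -6 (I(f) = 0 - 1*6 = 0 - 6 = -6)
Z(v) = -25 (Z(v) = -1*(-5)² = -1*25 = -25)
J(H) = ½ (J(H) = H/((2*H)) = H*(1/(2*H)) = ½)
J(3)*Z(I(-8)) = (½)*(-25) = -25/2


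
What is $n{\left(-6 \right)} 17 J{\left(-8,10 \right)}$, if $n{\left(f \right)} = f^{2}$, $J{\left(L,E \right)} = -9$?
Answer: $-5508$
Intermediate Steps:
$n{\left(-6 \right)} 17 J{\left(-8,10 \right)} = \left(-6\right)^{2} \cdot 17 \left(-9\right) = 36 \cdot 17 \left(-9\right) = 612 \left(-9\right) = -5508$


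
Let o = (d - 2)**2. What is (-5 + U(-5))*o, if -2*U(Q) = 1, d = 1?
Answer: -11/2 ≈ -5.5000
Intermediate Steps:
U(Q) = -1/2 (U(Q) = -1/2*1 = -1/2)
o = 1 (o = (1 - 2)**2 = (-1)**2 = 1)
(-5 + U(-5))*o = (-5 - 1/2)*1 = -11/2*1 = -11/2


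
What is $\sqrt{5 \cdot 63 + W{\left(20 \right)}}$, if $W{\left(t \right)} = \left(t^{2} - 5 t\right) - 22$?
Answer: $\sqrt{593} \approx 24.352$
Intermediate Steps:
$W{\left(t \right)} = -22 + t^{2} - 5 t$
$\sqrt{5 \cdot 63 + W{\left(20 \right)}} = \sqrt{5 \cdot 63 - \left(122 - 400\right)} = \sqrt{315 - -278} = \sqrt{315 + 278} = \sqrt{593}$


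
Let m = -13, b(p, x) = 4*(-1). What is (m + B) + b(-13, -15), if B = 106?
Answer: 89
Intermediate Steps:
b(p, x) = -4
(m + B) + b(-13, -15) = (-13 + 106) - 4 = 93 - 4 = 89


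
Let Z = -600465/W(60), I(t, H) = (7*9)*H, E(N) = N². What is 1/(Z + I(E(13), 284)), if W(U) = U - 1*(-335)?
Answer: 79/1293375 ≈ 6.1081e-5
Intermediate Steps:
W(U) = 335 + U (W(U) = U + 335 = 335 + U)
I(t, H) = 63*H
Z = -120093/79 (Z = -600465/(335 + 60) = -600465/395 = -600465*1/395 = -120093/79 ≈ -1520.2)
1/(Z + I(E(13), 284)) = 1/(-120093/79 + 63*284) = 1/(-120093/79 + 17892) = 1/(1293375/79) = 79/1293375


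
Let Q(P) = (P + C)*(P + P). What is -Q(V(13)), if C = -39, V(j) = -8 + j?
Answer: 340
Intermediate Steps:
Q(P) = 2*P*(-39 + P) (Q(P) = (P - 39)*(P + P) = (-39 + P)*(2*P) = 2*P*(-39 + P))
-Q(V(13)) = -2*(-8 + 13)*(-39 + (-8 + 13)) = -2*5*(-39 + 5) = -2*5*(-34) = -1*(-340) = 340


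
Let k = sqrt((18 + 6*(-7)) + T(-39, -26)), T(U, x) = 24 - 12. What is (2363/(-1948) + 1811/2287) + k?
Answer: -1876353/4455076 + 2*I*sqrt(3) ≈ -0.42117 + 3.4641*I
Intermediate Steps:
T(U, x) = 12
k = 2*I*sqrt(3) (k = sqrt((18 + 6*(-7)) + 12) = sqrt((18 - 42) + 12) = sqrt(-24 + 12) = sqrt(-12) = 2*I*sqrt(3) ≈ 3.4641*I)
(2363/(-1948) + 1811/2287) + k = (2363/(-1948) + 1811/2287) + 2*I*sqrt(3) = (2363*(-1/1948) + 1811*(1/2287)) + 2*I*sqrt(3) = (-2363/1948 + 1811/2287) + 2*I*sqrt(3) = -1876353/4455076 + 2*I*sqrt(3)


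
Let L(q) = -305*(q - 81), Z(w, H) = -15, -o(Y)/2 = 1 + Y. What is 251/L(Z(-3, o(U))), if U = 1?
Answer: 251/29280 ≈ 0.0085724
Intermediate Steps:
o(Y) = -2 - 2*Y (o(Y) = -2*(1 + Y) = -2 - 2*Y)
L(q) = 24705 - 305*q (L(q) = -305*(-81 + q) = 24705 - 305*q)
251/L(Z(-3, o(U))) = 251/(24705 - 305*(-15)) = 251/(24705 + 4575) = 251/29280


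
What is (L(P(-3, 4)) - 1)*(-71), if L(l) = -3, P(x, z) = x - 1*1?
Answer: 284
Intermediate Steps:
P(x, z) = -1 + x (P(x, z) = x - 1 = -1 + x)
(L(P(-3, 4)) - 1)*(-71) = (-3 - 1)*(-71) = -4*(-71) = 284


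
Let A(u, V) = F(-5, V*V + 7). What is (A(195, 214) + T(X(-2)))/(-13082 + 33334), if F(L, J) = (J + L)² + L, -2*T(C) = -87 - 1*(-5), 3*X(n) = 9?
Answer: 524364210/5063 ≈ 1.0357e+5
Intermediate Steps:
X(n) = 3 (X(n) = (⅓)*9 = 3)
T(C) = 41 (T(C) = -(-87 - 1*(-5))/2 = -(-87 + 5)/2 = -½*(-82) = 41)
F(L, J) = L + (J + L)²
A(u, V) = -5 + (2 + V²)² (A(u, V) = -5 + ((V*V + 7) - 5)² = -5 + ((V² + 7) - 5)² = -5 + ((7 + V²) - 5)² = -5 + (2 + V²)²)
(A(195, 214) + T(X(-2)))/(-13082 + 33334) = ((-5 + (2 + 214²)²) + 41)/(-13082 + 33334) = ((-5 + (2 + 45796)²) + 41)/20252 = ((-5 + 45798²) + 41)*(1/20252) = ((-5 + 2097456804) + 41)*(1/20252) = (2097456799 + 41)*(1/20252) = 2097456840*(1/20252) = 524364210/5063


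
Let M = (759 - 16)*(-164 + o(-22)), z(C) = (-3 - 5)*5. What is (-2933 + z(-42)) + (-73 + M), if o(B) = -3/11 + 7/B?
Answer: -2757415/22 ≈ -1.2534e+5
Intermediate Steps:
z(C) = -40 (z(C) = -8*5 = -40)
o(B) = -3/11 + 7/B (o(B) = -3*1/11 + 7/B = -3/11 + 7/B)
M = -2690403/22 (M = (759 - 16)*(-164 + (-3/11 + 7/(-22))) = 743*(-164 + (-3/11 + 7*(-1/22))) = 743*(-164 + (-3/11 - 7/22)) = 743*(-164 - 13/22) = 743*(-3621/22) = -2690403/22 ≈ -1.2229e+5)
(-2933 + z(-42)) + (-73 + M) = (-2933 - 40) + (-73 - 2690403/22) = -2973 - 2692009/22 = -2757415/22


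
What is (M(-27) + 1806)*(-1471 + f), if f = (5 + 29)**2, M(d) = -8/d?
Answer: -1706950/3 ≈ -5.6898e+5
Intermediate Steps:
f = 1156 (f = 34**2 = 1156)
(M(-27) + 1806)*(-1471 + f) = (-8/(-27) + 1806)*(-1471 + 1156) = (-8*(-1/27) + 1806)*(-315) = (8/27 + 1806)*(-315) = (48770/27)*(-315) = -1706950/3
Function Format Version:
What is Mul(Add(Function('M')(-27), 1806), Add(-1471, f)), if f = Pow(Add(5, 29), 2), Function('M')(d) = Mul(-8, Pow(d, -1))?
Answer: Rational(-1706950, 3) ≈ -5.6898e+5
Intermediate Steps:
f = 1156 (f = Pow(34, 2) = 1156)
Mul(Add(Function('M')(-27), 1806), Add(-1471, f)) = Mul(Add(Mul(-8, Pow(-27, -1)), 1806), Add(-1471, 1156)) = Mul(Add(Mul(-8, Rational(-1, 27)), 1806), -315) = Mul(Add(Rational(8, 27), 1806), -315) = Mul(Rational(48770, 27), -315) = Rational(-1706950, 3)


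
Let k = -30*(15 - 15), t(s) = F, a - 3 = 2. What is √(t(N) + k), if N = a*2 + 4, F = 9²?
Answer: 9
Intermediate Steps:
a = 5 (a = 3 + 2 = 5)
F = 81
N = 14 (N = 5*2 + 4 = 10 + 4 = 14)
t(s) = 81
k = 0 (k = -30*0 = 0)
√(t(N) + k) = √(81 + 0) = √81 = 9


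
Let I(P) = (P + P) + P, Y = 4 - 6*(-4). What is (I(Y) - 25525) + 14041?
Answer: -11400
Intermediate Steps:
Y = 28 (Y = 4 + 24 = 28)
I(P) = 3*P (I(P) = 2*P + P = 3*P)
(I(Y) - 25525) + 14041 = (3*28 - 25525) + 14041 = (84 - 25525) + 14041 = -25441 + 14041 = -11400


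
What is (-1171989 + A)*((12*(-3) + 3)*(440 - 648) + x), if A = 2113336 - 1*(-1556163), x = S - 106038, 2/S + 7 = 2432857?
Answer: -60258788883491398/243285 ≈ -2.4769e+11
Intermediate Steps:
S = 1/1216425 (S = 2/(-7 + 2432857) = 2/2432850 = 2*(1/2432850) = 1/1216425 ≈ 8.2208e-7)
x = -128987274149/1216425 (x = 1/1216425 - 106038 = -128987274149/1216425 ≈ -1.0604e+5)
A = 3669499 (A = 2113336 + 1556163 = 3669499)
(-1171989 + A)*((12*(-3) + 3)*(440 - 648) + x) = (-1171989 + 3669499)*((12*(-3) + 3)*(440 - 648) - 128987274149/1216425) = 2497510*((-36 + 3)*(-208) - 128987274149/1216425) = 2497510*(-33*(-208) - 128987274149/1216425) = 2497510*(6864 - 128987274149/1216425) = 2497510*(-120637732949/1216425) = -60258788883491398/243285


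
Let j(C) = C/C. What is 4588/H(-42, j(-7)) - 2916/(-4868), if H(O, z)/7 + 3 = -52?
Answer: -5302931/468545 ≈ -11.318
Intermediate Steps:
j(C) = 1
H(O, z) = -385 (H(O, z) = -21 + 7*(-52) = -21 - 364 = -385)
4588/H(-42, j(-7)) - 2916/(-4868) = 4588/(-385) - 2916/(-4868) = 4588*(-1/385) - 2916*(-1/4868) = -4588/385 + 729/1217 = -5302931/468545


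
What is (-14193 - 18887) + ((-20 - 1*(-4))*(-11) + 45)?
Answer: -32859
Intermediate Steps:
(-14193 - 18887) + ((-20 - 1*(-4))*(-11) + 45) = -33080 + ((-20 + 4)*(-11) + 45) = -33080 + (-16*(-11) + 45) = -33080 + (176 + 45) = -33080 + 221 = -32859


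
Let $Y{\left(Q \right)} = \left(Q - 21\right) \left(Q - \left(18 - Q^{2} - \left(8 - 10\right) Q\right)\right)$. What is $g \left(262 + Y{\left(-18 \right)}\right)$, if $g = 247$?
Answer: $-3056378$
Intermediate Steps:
$Y{\left(Q \right)} = \left(-21 + Q\right) \left(-18 + Q^{2} - Q\right)$ ($Y{\left(Q \right)} = \left(-21 + Q\right) \left(Q - \left(18 - Q^{2} + 2 Q\right)\right) = \left(-21 + Q\right) \left(-18 + Q^{2} - Q\right)$)
$g \left(262 + Y{\left(-18 \right)}\right) = 247 \left(262 + \left(378 + \left(-18\right)^{3} - 22 \left(-18\right)^{2} + 3 \left(-18\right)\right)\right) = 247 \left(262 - 12636\right) = 247 \left(-12374\right) = -3056378$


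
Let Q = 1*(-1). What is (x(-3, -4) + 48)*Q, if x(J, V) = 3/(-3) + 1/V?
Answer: -187/4 ≈ -46.750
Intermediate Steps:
Q = -1
x(J, V) = -1 + 1/V (x(J, V) = 3*(-⅓) + 1/V = -1 + 1/V)
(x(-3, -4) + 48)*Q = ((1 - 1*(-4))/(-4) + 48)*(-1) = (-(1 + 4)/4 + 48)*(-1) = (-¼*5 + 48)*(-1) = (-5/4 + 48)*(-1) = (187/4)*(-1) = -187/4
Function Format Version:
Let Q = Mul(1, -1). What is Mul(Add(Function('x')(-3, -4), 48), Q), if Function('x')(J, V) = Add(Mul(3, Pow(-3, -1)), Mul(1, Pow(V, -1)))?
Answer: Rational(-187, 4) ≈ -46.750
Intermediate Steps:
Q = -1
Function('x')(J, V) = Add(-1, Pow(V, -1)) (Function('x')(J, V) = Add(Mul(3, Rational(-1, 3)), Pow(V, -1)) = Add(-1, Pow(V, -1)))
Mul(Add(Function('x')(-3, -4), 48), Q) = Mul(Add(Mul(Pow(-4, -1), Add(1, Mul(-1, -4))), 48), -1) = Mul(Add(Mul(Rational(-1, 4), Add(1, 4)), 48), -1) = Mul(Add(Mul(Rational(-1, 4), 5), 48), -1) = Mul(Add(Rational(-5, 4), 48), -1) = Mul(Rational(187, 4), -1) = Rational(-187, 4)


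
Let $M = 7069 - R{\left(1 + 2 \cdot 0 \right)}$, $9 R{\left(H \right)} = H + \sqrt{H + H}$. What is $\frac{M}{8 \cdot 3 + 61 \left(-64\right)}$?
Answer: $- \frac{3181}{1746} + \frac{\sqrt{2}}{34920} \approx -1.8218$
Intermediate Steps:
$R{\left(H \right)} = \frac{H}{9} + \frac{\sqrt{2} \sqrt{H}}{9}$ ($R{\left(H \right)} = \frac{H + \sqrt{H + H}}{9} = \frac{H + \sqrt{2 H}}{9} = \frac{H + \sqrt{2} \sqrt{H}}{9} = \frac{H}{9} + \frac{\sqrt{2} \sqrt{H}}{9}$)
$M = \frac{63620}{9} - \frac{\sqrt{2}}{9}$ ($M = 7069 - \left(\frac{1 + 2 \cdot 0}{9} + \frac{\sqrt{2} \sqrt{1 + 2 \cdot 0}}{9}\right) = 7069 - \left(\frac{1 + 0}{9} + \frac{\sqrt{2} \sqrt{1 + 0}}{9}\right) = 7069 - \left(\frac{1}{9} \cdot 1 + \frac{\sqrt{2} \sqrt{1}}{9}\right) = 7069 - \left(\frac{1}{9} + \frac{1}{9} \sqrt{2} \cdot 1\right) = 7069 - \left(\frac{1}{9} + \frac{\sqrt{2}}{9}\right) = \frac{63620}{9} - \frac{\sqrt{2}}{9} \approx 7068.7$)
$\frac{M}{8 \cdot 3 + 61 \left(-64\right)} = \frac{\frac{63620}{9} - \frac{\sqrt{2}}{9}}{8 \cdot 3 + 61 \left(-64\right)} = \frac{\frac{63620}{9} - \frac{\sqrt{2}}{9}}{24 - 3904} = \frac{\frac{63620}{9} - \frac{\sqrt{2}}{9}}{-3880} = \left(\frac{63620}{9} - \frac{\sqrt{2}}{9}\right) \left(- \frac{1}{3880}\right) = - \frac{3181}{1746} + \frac{\sqrt{2}}{34920}$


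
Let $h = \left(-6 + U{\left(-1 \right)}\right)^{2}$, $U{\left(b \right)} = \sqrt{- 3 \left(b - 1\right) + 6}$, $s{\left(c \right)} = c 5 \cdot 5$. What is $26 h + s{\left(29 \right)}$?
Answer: $1973 - 624 \sqrt{3} \approx 892.2$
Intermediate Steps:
$s{\left(c \right)} = 25 c$ ($s{\left(c \right)} = 5 c 5 = 25 c$)
$U{\left(b \right)} = \sqrt{9 - 3 b}$ ($U{\left(b \right)} = \sqrt{- 3 \left(-1 + b\right) + 6} = \sqrt{\left(3 - 3 b\right) + 6} = \sqrt{9 - 3 b}$)
$h = \left(-6 + 2 \sqrt{3}\right)^{2}$ ($h = \left(-6 + \sqrt{9 - -3}\right)^{2} = \left(-6 + \sqrt{9 + 3}\right)^{2} = \left(-6 + \sqrt{12}\right)^{2} = \left(-6 + 2 \sqrt{3}\right)^{2} \approx 6.4308$)
$26 h + s{\left(29 \right)} = 26 \left(48 - 24 \sqrt{3}\right) + 25 \cdot 29 = \left(1248 - 624 \sqrt{3}\right) + 725 = 1973 - 624 \sqrt{3}$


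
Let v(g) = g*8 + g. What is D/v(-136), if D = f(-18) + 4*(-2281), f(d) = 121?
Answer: 3001/408 ≈ 7.3554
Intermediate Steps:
v(g) = 9*g (v(g) = 8*g + g = 9*g)
D = -9003 (D = 121 + 4*(-2281) = 121 - 9124 = -9003)
D/v(-136) = -9003/(9*(-136)) = -9003/(-1224) = -9003*(-1/1224) = 3001/408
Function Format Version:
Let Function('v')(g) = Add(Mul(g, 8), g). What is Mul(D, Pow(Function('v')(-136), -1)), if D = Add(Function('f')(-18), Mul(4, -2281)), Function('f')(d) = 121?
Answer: Rational(3001, 408) ≈ 7.3554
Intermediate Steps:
Function('v')(g) = Mul(9, g) (Function('v')(g) = Add(Mul(8, g), g) = Mul(9, g))
D = -9003 (D = Add(121, Mul(4, -2281)) = Add(121, -9124) = -9003)
Mul(D, Pow(Function('v')(-136), -1)) = Mul(-9003, Pow(Mul(9, -136), -1)) = Mul(-9003, Pow(-1224, -1)) = Mul(-9003, Rational(-1, 1224)) = Rational(3001, 408)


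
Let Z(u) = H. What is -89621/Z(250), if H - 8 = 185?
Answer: -89621/193 ≈ -464.36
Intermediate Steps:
H = 193 (H = 8 + 185 = 193)
Z(u) = 193
-89621/Z(250) = -89621/193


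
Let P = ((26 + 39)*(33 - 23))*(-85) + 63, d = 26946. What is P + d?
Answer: -28241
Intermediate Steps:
P = -55187 (P = (65*10)*(-85) + 63 = 650*(-85) + 63 = -55250 + 63 = -55187)
P + d = -55187 + 26946 = -28241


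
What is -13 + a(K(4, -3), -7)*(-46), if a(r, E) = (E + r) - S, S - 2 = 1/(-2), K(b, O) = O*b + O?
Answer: 1068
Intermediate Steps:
K(b, O) = O + O*b
S = 3/2 (S = 2 + 1/(-2) = 2 - ½ = 3/2 ≈ 1.5000)
a(r, E) = -3/2 + E + r (a(r, E) = (E + r) - 1*3/2 = (E + r) - 3/2 = -3/2 + E + r)
-13 + a(K(4, -3), -7)*(-46) = -13 + (-3/2 - 7 - 3*(1 + 4))*(-46) = -13 + (-3/2 - 7 - 3*5)*(-46) = -13 + (-3/2 - 7 - 15)*(-46) = -13 - 47/2*(-46) = -13 + 1081 = 1068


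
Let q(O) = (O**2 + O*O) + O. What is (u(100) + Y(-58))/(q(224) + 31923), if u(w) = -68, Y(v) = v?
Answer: -126/132499 ≈ -0.00095095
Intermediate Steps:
q(O) = O + 2*O**2 (q(O) = (O**2 + O**2) + O = 2*O**2 + O = O + 2*O**2)
(u(100) + Y(-58))/(q(224) + 31923) = (-68 - 58)/(224*(1 + 2*224) + 31923) = -126/(224*(1 + 448) + 31923) = -126/(224*449 + 31923) = -126/(100576 + 31923) = -126/132499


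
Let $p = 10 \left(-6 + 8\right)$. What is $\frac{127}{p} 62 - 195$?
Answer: $\frac{1987}{10} \approx 198.7$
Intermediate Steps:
$p = 20$ ($p = 10 \cdot 2 = 20$)
$\frac{127}{p} 62 - 195 = \frac{127}{20} \cdot 62 - 195 = \frac{3937}{10} - 195 = \frac{1987}{10}$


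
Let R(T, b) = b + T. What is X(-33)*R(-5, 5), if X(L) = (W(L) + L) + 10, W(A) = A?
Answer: 0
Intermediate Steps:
R(T, b) = T + b
X(L) = 10 + 2*L (X(L) = (L + L) + 10 = 2*L + 10 = 10 + 2*L)
X(-33)*R(-5, 5) = (10 + 2*(-33))*(-5 + 5) = (10 - 66)*0 = -56*0 = 0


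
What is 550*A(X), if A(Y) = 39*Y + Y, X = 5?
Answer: 110000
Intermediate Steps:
A(Y) = 40*Y
550*A(X) = 550*(40*5) = 550*200 = 110000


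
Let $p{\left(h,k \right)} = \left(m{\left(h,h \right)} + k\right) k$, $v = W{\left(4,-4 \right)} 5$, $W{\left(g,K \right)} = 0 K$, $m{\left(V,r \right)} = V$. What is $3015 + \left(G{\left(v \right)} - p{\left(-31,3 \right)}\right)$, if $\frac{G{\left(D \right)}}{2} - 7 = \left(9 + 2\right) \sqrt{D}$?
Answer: $3113$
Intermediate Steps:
$W{\left(g,K \right)} = 0$
$v = 0$ ($v = 0 \cdot 5 = 0$)
$p{\left(h,k \right)} = k \left(h + k\right)$ ($p{\left(h,k \right)} = \left(h + k\right) k = k \left(h + k\right)$)
$G{\left(D \right)} = 14 + 22 \sqrt{D}$ ($G{\left(D \right)} = 14 + 2 \left(9 + 2\right) \sqrt{D} = 14 + 2 \cdot 11 \sqrt{D} = 14 + 22 \sqrt{D}$)
$3015 + \left(G{\left(v \right)} - p{\left(-31,3 \right)}\right) = 3015 - \left(-14 + 0 + 3 \left(-31 + 3\right)\right) = 3015 + \left(\left(14 + 22 \cdot 0\right) - 3 \left(-28\right)\right) = 3015 + \left(\left(14 + 0\right) - -84\right) = 3015 + \left(14 + 84\right) = 3015 + 98 = 3113$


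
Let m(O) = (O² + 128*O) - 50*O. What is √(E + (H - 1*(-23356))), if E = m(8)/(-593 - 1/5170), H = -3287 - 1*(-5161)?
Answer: √237130837556106270/3065811 ≈ 158.84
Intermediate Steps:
H = 1874 (H = -3287 + 5161 = 1874)
m(O) = O² + 78*O
E = -3556960/3065811 (E = (8*(78 + 8))/(-593 - 1/5170) = (8*86)/(-593 - 1*1/5170) = 688/(-593 - 1/5170) = 688/(-3065811/5170) = 688*(-5170/3065811) = -3556960/3065811 ≈ -1.1602)
√(E + (H - 1*(-23356))) = √(-3556960/3065811 + (1874 - 1*(-23356))) = √(-3556960/3065811 + (1874 + 23356)) = √(-3556960/3065811 + 25230) = √(77346854570/3065811) = √237130837556106270/3065811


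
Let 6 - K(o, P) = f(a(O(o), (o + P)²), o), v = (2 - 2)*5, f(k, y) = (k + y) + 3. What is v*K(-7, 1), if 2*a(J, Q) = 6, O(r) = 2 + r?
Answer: 0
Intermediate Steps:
a(J, Q) = 3 (a(J, Q) = (½)*6 = 3)
f(k, y) = 3 + k + y
v = 0 (v = 0*5 = 0)
K(o, P) = -o (K(o, P) = 6 - (3 + 3 + o) = 6 - (6 + o) = 6 + (-6 - o) = -o)
v*K(-7, 1) = 0*(-1*(-7)) = 0*7 = 0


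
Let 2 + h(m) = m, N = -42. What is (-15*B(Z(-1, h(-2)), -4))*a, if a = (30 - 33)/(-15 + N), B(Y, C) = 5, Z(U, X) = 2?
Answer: -75/19 ≈ -3.9474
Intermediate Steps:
h(m) = -2 + m
a = 1/19 (a = (30 - 33)/(-15 - 42) = -3/(-57) = -3*(-1/57) = 1/19 ≈ 0.052632)
(-15*B(Z(-1, h(-2)), -4))*a = -15*5*(1/19) = -75*1/19 = -75/19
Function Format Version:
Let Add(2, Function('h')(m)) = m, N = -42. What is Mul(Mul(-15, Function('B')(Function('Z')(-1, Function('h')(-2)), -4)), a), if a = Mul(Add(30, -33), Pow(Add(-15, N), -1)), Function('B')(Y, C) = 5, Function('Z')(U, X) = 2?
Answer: Rational(-75, 19) ≈ -3.9474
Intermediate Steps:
Function('h')(m) = Add(-2, m)
a = Rational(1, 19) (a = Mul(Add(30, -33), Pow(Add(-15, -42), -1)) = Mul(-3, Pow(-57, -1)) = Mul(-3, Rational(-1, 57)) = Rational(1, 19) ≈ 0.052632)
Mul(Mul(-15, Function('B')(Function('Z')(-1, Function('h')(-2)), -4)), a) = Mul(Mul(-15, 5), Rational(1, 19)) = Mul(-75, Rational(1, 19)) = Rational(-75, 19)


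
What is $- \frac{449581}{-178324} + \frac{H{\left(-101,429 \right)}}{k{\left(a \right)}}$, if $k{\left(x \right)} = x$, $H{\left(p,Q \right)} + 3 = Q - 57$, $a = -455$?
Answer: $\frac{138757799}{81137420} \approx 1.7102$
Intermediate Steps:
$H{\left(p,Q \right)} = -60 + Q$ ($H{\left(p,Q \right)} = -3 + \left(Q - 57\right) = -3 + \left(-57 + Q\right) = -60 + Q$)
$- \frac{449581}{-178324} + \frac{H{\left(-101,429 \right)}}{k{\left(a \right)}} = - \frac{449581}{-178324} + \frac{-60 + 429}{-455} = \left(-449581\right) \left(- \frac{1}{178324}\right) + 369 \left(- \frac{1}{455}\right) = \frac{449581}{178324} - \frac{369}{455} = \frac{138757799}{81137420}$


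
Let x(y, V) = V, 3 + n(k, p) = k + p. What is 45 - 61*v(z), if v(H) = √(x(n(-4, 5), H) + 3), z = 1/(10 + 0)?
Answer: 45 - 61*√310/10 ≈ -62.402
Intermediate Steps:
n(k, p) = -3 + k + p (n(k, p) = -3 + (k + p) = -3 + k + p)
z = ⅒ (z = 1/10 = ⅒ ≈ 0.10000)
v(H) = √(3 + H) (v(H) = √(H + 3) = √(3 + H))
45 - 61*v(z) = 45 - 61*√(3 + ⅒) = 45 - 61*√310/10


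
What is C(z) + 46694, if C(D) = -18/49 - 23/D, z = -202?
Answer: 462174703/9898 ≈ 46694.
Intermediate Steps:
C(D) = -18/49 - 23/D (C(D) = -18*1/49 - 23/D = -18/49 - 23/D)
C(z) + 46694 = (-18/49 - 23/(-202)) + 46694 = (-18/49 - 23*(-1/202)) + 46694 = (-18/49 + 23/202) + 46694 = -2509/9898 + 46694 = 462174703/9898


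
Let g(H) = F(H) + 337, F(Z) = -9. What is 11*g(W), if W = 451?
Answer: 3608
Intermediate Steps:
g(H) = 328 (g(H) = -9 + 337 = 328)
11*g(W) = 11*328 = 3608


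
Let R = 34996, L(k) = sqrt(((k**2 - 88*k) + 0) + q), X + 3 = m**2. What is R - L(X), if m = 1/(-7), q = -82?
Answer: 34996 - sqrt(453986)/49 ≈ 34982.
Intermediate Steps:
m = -1/7 ≈ -0.14286
X = -146/49 (X = -3 + (-1/7)**2 = -3 + 1/49 = -146/49 ≈ -2.9796)
L(k) = sqrt(-82 + k**2 - 88*k) (L(k) = sqrt(((k**2 - 88*k) + 0) - 82) = sqrt((k**2 - 88*k) - 82) = sqrt(-82 + k**2 - 88*k))
R - L(X) = 34996 - sqrt(-82 + (-146/49)**2 - 88*(-146/49)) = 34996 - sqrt(-82 + 21316/2401 + 12848/49) = 34996 - sqrt(453986/2401) = 34996 - sqrt(453986)/49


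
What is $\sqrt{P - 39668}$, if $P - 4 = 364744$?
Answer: $6 \sqrt{9030} \approx 570.16$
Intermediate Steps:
$P = 364748$ ($P = 4 + 364744 = 364748$)
$\sqrt{P - 39668} = \sqrt{364748 - 39668} = \sqrt{325080} = 6 \sqrt{9030}$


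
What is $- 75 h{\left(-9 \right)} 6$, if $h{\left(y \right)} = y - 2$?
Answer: $4950$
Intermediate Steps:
$h{\left(y \right)} = -2 + y$ ($h{\left(y \right)} = y - 2 = -2 + y$)
$- 75 h{\left(-9 \right)} 6 = - 75 \left(-2 - 9\right) 6 = \left(-75\right) \left(-11\right) 6 = 825 \cdot 6 = 4950$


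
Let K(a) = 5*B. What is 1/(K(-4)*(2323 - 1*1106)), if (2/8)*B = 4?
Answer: 1/97360 ≈ 1.0271e-5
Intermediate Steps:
B = 16 (B = 4*4 = 16)
K(a) = 80 (K(a) = 5*16 = 80)
1/(K(-4)*(2323 - 1*1106)) = 1/(80*(2323 - 1*1106)) = 1/(80*(2323 - 1106)) = 1/(80*1217) = 1/97360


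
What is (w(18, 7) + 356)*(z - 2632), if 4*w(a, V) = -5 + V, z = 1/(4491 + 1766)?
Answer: -11741985599/12514 ≈ -9.3831e+5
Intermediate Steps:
z = 1/6257 ≈ 0.00015982
w(a, V) = -5/4 + V/4 (w(a, V) = (-5 + V)/4 = -5/4 + V/4)
(w(18, 7) + 356)*(z - 2632) = ((-5/4 + (¼)*7) + 356)*(1/6257 - 2632) = ((-5/4 + 7/4) + 356)*(-16468423/6257) = (½ + 356)*(-16468423/6257) = (713/2)*(-16468423/6257) = -11741985599/12514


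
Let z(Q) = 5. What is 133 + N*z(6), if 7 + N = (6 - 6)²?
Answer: 98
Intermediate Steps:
N = -7 (N = -7 + (6 - 6)² = -7 + 0² = -7 + 0 = -7)
133 + N*z(6) = 133 - 7*5 = 133 - 35 = 98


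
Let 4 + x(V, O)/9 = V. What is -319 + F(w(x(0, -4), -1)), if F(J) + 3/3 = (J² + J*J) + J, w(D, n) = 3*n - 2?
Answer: -275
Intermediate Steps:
x(V, O) = -36 + 9*V
w(D, n) = -2 + 3*n
F(J) = -1 + J + 2*J² (F(J) = -1 + ((J² + J*J) + J) = -1 + ((J² + J²) + J) = -1 + (2*J² + J) = -1 + (J + 2*J²) = -1 + J + 2*J²)
-319 + F(w(x(0, -4), -1)) = -319 + (-1 + (-2 + 3*(-1)) + 2*(-2 + 3*(-1))²) = -319 + (-1 + (-2 - 3) + 2*(-2 - 3)²) = -319 + (-1 - 5 + 2*(-5)²) = -319 + (-1 - 5 + 2*25) = -319 + (-1 - 5 + 50) = -319 + 44 = -275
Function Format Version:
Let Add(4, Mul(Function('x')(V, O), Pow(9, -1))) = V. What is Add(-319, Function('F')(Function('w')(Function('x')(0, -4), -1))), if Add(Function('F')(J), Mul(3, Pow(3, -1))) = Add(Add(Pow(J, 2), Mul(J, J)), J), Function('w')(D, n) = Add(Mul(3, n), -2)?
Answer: -275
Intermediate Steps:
Function('x')(V, O) = Add(-36, Mul(9, V))
Function('w')(D, n) = Add(-2, Mul(3, n))
Function('F')(J) = Add(-1, J, Mul(2, Pow(J, 2))) (Function('F')(J) = Add(-1, Add(Add(Pow(J, 2), Mul(J, J)), J)) = Add(-1, Add(Add(Pow(J, 2), Pow(J, 2)), J)) = Add(-1, Add(Mul(2, Pow(J, 2)), J)) = Add(-1, Add(J, Mul(2, Pow(J, 2)))) = Add(-1, J, Mul(2, Pow(J, 2))))
Add(-319, Function('F')(Function('w')(Function('x')(0, -4), -1))) = Add(-319, Add(-1, Add(-2, Mul(3, -1)), Mul(2, Pow(Add(-2, Mul(3, -1)), 2)))) = Add(-319, Add(-1, Add(-2, -3), Mul(2, Pow(Add(-2, -3), 2)))) = Add(-319, Add(-1, -5, Mul(2, Pow(-5, 2)))) = Add(-319, Add(-1, -5, Mul(2, 25))) = Add(-319, Add(-1, -5, 50)) = Add(-319, 44) = -275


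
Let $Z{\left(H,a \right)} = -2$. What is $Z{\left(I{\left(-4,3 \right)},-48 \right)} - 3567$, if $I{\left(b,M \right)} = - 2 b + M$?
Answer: $-3569$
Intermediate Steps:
$I{\left(b,M \right)} = M - 2 b$
$Z{\left(I{\left(-4,3 \right)},-48 \right)} - 3567 = -2 - 3567 = -3569$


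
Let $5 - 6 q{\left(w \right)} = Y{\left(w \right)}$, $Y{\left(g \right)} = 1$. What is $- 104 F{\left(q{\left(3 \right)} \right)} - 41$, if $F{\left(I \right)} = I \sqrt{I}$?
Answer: $-41 - \frac{208 \sqrt{6}}{9} \approx -97.61$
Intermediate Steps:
$q{\left(w \right)} = \frac{2}{3}$ ($q{\left(w \right)} = \frac{5}{6} - \frac{1}{6} = \frac{2}{3}$)
$F{\left(I \right)} = I^{\frac{3}{2}}$
$- 104 F{\left(q{\left(3 \right)} \right)} - 41 = - 104 \left(\frac{2}{3}\right)^{\frac{3}{2}} - 41 = - 104 \frac{2 \sqrt{6}}{9} - 41 = - \frac{208 \sqrt{6}}{9} - 41 = -41 - \frac{208 \sqrt{6}}{9}$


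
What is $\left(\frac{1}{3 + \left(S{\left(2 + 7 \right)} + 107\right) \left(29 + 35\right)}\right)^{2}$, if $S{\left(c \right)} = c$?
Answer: $\frac{1}{55160329} \approx 1.8129 \cdot 10^{-8}$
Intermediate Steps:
$\left(\frac{1}{3 + \left(S{\left(2 + 7 \right)} + 107\right) \left(29 + 35\right)}\right)^{2} = \left(\frac{1}{3 + \left(\left(2 + 7\right) + 107\right) \left(29 + 35\right)}\right)^{2} = \left(\frac{1}{3 + \left(9 + 107\right) 64}\right)^{2} = \left(\frac{1}{3 + 116 \cdot 64}\right)^{2} = \left(\frac{1}{3 + 7424}\right)^{2} = \left(\frac{1}{7427}\right)^{2} = \frac{1}{55160329}$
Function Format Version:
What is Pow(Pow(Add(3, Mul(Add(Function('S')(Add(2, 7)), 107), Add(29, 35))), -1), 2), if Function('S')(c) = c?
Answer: Rational(1, 55160329) ≈ 1.8129e-8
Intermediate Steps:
Pow(Pow(Add(3, Mul(Add(Function('S')(Add(2, 7)), 107), Add(29, 35))), -1), 2) = Pow(Pow(Add(3, Mul(Add(Add(2, 7), 107), Add(29, 35))), -1), 2) = Pow(Pow(Add(3, Mul(Add(9, 107), 64)), -1), 2) = Pow(Pow(Add(3, Mul(116, 64)), -1), 2) = Pow(Pow(Add(3, 7424), -1), 2) = Pow(Pow(7427, -1), 2) = Pow(Rational(1, 7427), 2) = Rational(1, 55160329)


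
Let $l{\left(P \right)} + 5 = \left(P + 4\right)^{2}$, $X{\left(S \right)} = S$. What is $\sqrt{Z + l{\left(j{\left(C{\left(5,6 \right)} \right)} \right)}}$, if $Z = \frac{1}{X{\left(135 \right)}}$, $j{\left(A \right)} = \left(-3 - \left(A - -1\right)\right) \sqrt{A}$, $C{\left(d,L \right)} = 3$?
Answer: $\frac{\sqrt{319965 - 113400 \sqrt{3}}}{45} \approx 7.8111$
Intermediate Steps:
$j{\left(A \right)} = \sqrt{A} \left(-4 - A\right)$ ($j{\left(A \right)} = \left(-3 - \left(A + 1\right)\right) \sqrt{A} = \left(-3 - \left(1 + A\right)\right) \sqrt{A} = \left(-4 - A\right) \sqrt{A} = \sqrt{A} \left(-4 - A\right)$)
$Z = \frac{1}{135} \approx 0.0074074$
$l{\left(P \right)} = -5 + \left(4 + P\right)^{2}$ ($l{\left(P \right)} = -5 + \left(P + 4\right)^{2} = -5 + \left(4 + P\right)^{2}$)
$\sqrt{Z + l{\left(j{\left(C{\left(5,6 \right)} \right)} \right)}} = \sqrt{\frac{1}{135} - \left(5 - \left(4 + \sqrt{3} \left(-4 - 3\right)\right)^{2}\right)} = \sqrt{\frac{1}{135} - \left(5 - \left(4 + \sqrt{3} \left(-7\right)\right)^{2}\right)} = \sqrt{\frac{1}{135} - \left(5 - \left(4 - 7 \sqrt{3}\right)^{2}\right)} = \sqrt{- \frac{674}{135} + \left(4 - 7 \sqrt{3}\right)^{2}}$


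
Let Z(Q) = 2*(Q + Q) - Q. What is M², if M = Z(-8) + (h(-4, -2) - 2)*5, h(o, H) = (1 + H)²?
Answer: 841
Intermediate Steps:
Z(Q) = 3*Q (Z(Q) = 2*(2*Q) - Q = 4*Q - Q = 3*Q)
M = -29 (M = 3*(-8) + ((1 - 2)² - 2)*5 = -24 + ((-1)² - 2)*5 = -24 + (1 - 2)*5 = -24 - 1*5 = -24 - 5 = -29)
M² = (-29)² = 841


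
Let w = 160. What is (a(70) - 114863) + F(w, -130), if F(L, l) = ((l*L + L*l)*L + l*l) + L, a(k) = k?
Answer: -6753733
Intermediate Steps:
F(L, l) = L + l**2 + 2*l*L**2 (F(L, l) = ((L*l + L*l)*L + l**2) + L = ((2*L*l)*L + l**2) + L = (2*l*L**2 + l**2) + L = (l**2 + 2*l*L**2) + L = L + l**2 + 2*l*L**2)
(a(70) - 114863) + F(w, -130) = (70 - 114863) + (160 + (-130)**2 + 2*(-130)*160**2) = -114793 + (160 + 16900 + 2*(-130)*25600) = -114793 + (160 + 16900 - 6656000) = -114793 - 6638940 = -6753733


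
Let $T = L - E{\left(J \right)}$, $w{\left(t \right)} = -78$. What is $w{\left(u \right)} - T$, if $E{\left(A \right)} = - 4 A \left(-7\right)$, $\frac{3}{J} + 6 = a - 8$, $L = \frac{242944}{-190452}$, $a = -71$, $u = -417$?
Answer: $- \frac{314511122}{4047105} \approx -77.713$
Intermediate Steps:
$L = - \frac{60736}{47613}$ ($L = 242944 \left(- \frac{1}{190452}\right) = - \frac{60736}{47613} \approx -1.2756$)
$J = - \frac{3}{85}$ ($J = \frac{3}{-6 - 79} = \frac{3}{-85} = 3 \left(- \frac{1}{85}\right) = - \frac{3}{85} \approx -0.035294$)
$E{\left(A \right)} = 28 A$
$T = - \frac{1163068}{4047105}$ ($T = - \frac{60736}{47613} - 28 \left(- \frac{3}{85}\right) = - \frac{60736}{47613} - - \frac{84}{85} = - \frac{60736}{47613} + \frac{84}{85} = - \frac{1163068}{4047105} \approx -0.28738$)
$w{\left(u \right)} - T = -78 - - \frac{1163068}{4047105} = -78 + \frac{1163068}{4047105} = - \frac{314511122}{4047105}$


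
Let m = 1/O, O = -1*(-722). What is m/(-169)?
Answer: -1/122018 ≈ -8.1955e-6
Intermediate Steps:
O = 722
m = 1/722 ≈ 0.0013850
m/(-169) = (1/722)/(-169) = (1/722)*(-1/169) = -1/122018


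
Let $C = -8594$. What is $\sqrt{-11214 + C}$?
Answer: $4 i \sqrt{1238} \approx 140.74 i$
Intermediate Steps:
$\sqrt{-11214 + C} = \sqrt{-11214 - 8594} = \sqrt{-19808} = 4 i \sqrt{1238}$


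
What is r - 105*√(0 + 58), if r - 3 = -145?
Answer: -142 - 105*√58 ≈ -941.66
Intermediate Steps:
r = -142 (r = 3 - 145 = -142)
r - 105*√(0 + 58) = -142 - 105*√(0 + 58) = -142 - 105*√58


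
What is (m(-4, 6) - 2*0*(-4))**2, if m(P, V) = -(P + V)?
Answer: 4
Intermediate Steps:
m(P, V) = -P - V
(m(-4, 6) - 2*0*(-4))**2 = ((-1*(-4) - 1*6) - 2*0*(-4))**2 = ((4 - 6) + 0*(-4))**2 = (-2 + 0)**2 = (-2)**2 = 4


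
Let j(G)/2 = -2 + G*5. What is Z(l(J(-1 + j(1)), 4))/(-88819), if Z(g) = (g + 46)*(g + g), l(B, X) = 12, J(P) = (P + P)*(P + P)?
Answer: -1392/88819 ≈ -0.015672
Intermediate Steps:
j(G) = -4 + 10*G (j(G) = 2*(-2 + G*5) = 2*(-2 + 5*G) = -4 + 10*G)
J(P) = 4*P**2 (J(P) = (2*P)*(2*P) = 4*P**2)
Z(g) = 2*g*(46 + g) (Z(g) = (46 + g)*(2*g) = 2*g*(46 + g))
Z(l(J(-1 + j(1)), 4))/(-88819) = (2*12*(46 + 12))/(-88819) = (2*12*58)*(-1/88819) = 1392*(-1/88819) = -1392/88819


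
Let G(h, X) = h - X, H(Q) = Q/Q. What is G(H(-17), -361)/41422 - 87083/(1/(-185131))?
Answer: 333897830862884/20711 ≈ 1.6122e+10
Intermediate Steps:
H(Q) = 1
G(H(-17), -361)/41422 - 87083/(1/(-185131)) = (1 - 1*(-361))/41422 - 87083/(1/(-185131)) = (1 + 361)*(1/41422) - 87083/(-1/185131) = 362*(1/41422) - 87083*(-185131) = 181/20711 + 16121762873 = 333897830862884/20711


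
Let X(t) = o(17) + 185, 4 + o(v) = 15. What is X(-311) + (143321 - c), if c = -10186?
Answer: 153703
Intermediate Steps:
o(v) = 11 (o(v) = -4 + 15 = 11)
X(t) = 196 (X(t) = 11 + 185 = 196)
X(-311) + (143321 - c) = 196 + (143321 - 1*(-10186)) = 196 + (143321 + 10186) = 196 + 153507 = 153703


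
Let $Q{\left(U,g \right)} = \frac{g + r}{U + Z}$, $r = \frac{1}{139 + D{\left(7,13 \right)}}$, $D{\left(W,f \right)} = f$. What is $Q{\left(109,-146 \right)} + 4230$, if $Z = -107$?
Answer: $\frac{1263729}{304} \approx 4157.0$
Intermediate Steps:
$r = \frac{1}{152}$ ($r = \frac{1}{139 + 13} = \frac{1}{152} \approx 0.0065789$)
$Q{\left(U,g \right)} = \frac{\frac{1}{152} + g}{-107 + U}$ ($Q{\left(U,g \right)} = \frac{g + \frac{1}{152}}{U - 107} = \frac{\frac{1}{152} + g}{-107 + U}$)
$Q{\left(109,-146 \right)} + 4230 = \frac{\frac{1}{152} - 146}{-107 + 109} + 4230 = \frac{1}{2} \left(- \frac{22191}{152}\right) + 4230 = - \frac{22191}{304} + 4230 = \frac{1263729}{304}$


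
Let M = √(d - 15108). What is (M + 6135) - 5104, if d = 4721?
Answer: 1031 + I*√10387 ≈ 1031.0 + 101.92*I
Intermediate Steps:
M = I*√10387 (M = √(4721 - 15108) = √(-10387) = I*√10387 ≈ 101.92*I)
(M + 6135) - 5104 = (I*√10387 + 6135) - 5104 = (6135 + I*√10387) - 5104 = 1031 + I*√10387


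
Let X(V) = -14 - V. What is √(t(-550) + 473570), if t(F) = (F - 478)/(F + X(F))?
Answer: 4*√1450533/7 ≈ 688.22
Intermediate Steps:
t(F) = 239/7 - F/14 (t(F) = (F - 478)/(F + (-14 - F)) = (-478 + F)/(-14) = (-478 + F)*(-1/14) = 239/7 - F/14)
√(t(-550) + 473570) = √((239/7 - 1/14*(-550)) + 473570) = √((239/7 + 275/7) + 473570) = √(514/7 + 473570) = √(3315504/7) = 4*√1450533/7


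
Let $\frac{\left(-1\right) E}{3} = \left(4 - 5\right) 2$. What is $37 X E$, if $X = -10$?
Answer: $-2220$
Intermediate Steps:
$E = 6$ ($E = - 3 \left(4 - 5\right) 2 = - 3 \left(\left(-1\right) 2\right) = \left(-3\right) \left(-2\right) = 6$)
$37 X E = 37 \left(-10\right) 6 = \left(-370\right) 6 = -2220$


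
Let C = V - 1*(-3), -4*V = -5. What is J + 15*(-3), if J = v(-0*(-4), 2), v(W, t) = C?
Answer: -163/4 ≈ -40.750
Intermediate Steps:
V = 5/4 (V = -¼*(-5) = 5/4 ≈ 1.2500)
C = 17/4 (C = 5/4 - 1*(-3) = 5/4 + 3 = 17/4 ≈ 4.2500)
v(W, t) = 17/4
J = 17/4 ≈ 4.2500
J + 15*(-3) = 17/4 + 15*(-3) = 17/4 - 45 = -163/4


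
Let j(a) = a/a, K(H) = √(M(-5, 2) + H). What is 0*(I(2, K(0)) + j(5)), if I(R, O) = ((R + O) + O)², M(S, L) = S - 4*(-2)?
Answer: 0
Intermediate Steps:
M(S, L) = 8 + S (M(S, L) = S + 8 = 8 + S)
K(H) = √(3 + H) (K(H) = √((8 - 5) + H) = √(3 + H))
j(a) = 1
I(R, O) = (R + 2*O)² (I(R, O) = ((O + R) + O)² = (R + 2*O)²)
0*(I(2, K(0)) + j(5)) = 0*((2 + 2*√(3 + 0))² + 1) = 0*((2 + 2*√3)² + 1) = 0*(1 + (2 + 2*√3)²) = 0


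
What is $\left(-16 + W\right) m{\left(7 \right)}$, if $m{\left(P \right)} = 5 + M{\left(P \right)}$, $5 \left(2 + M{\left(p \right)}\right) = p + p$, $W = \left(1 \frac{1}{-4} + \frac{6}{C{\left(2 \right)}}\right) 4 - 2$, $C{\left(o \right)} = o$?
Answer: $- \frac{203}{5} \approx -40.6$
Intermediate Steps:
$W = 9$ ($W = \left(1 \frac{1}{-4} + \frac{6}{2}\right) 4 - 2 = \left(1 \left(- \frac{1}{4}\right) + 6 \cdot \frac{1}{2}\right) 4 - 2 = \left(- \frac{1}{4} + 3\right) 4 - 2 = \frac{11}{4} \cdot 4 - 2 = 11 - 2 = 9$)
$M{\left(p \right)} = -2 + \frac{2 p}{5}$ ($M{\left(p \right)} = -2 + \frac{p + p}{5} = -2 + \frac{2 p}{5}$)
$m{\left(P \right)} = 3 + \frac{2 P}{5}$ ($m{\left(P \right)} = 5 + \left(-2 + \frac{2 P}{5}\right) = 3 + \frac{2 P}{5}$)
$\left(-16 + W\right) m{\left(7 \right)} = \left(-16 + 9\right) \left(3 + \frac{2}{5} \cdot 7\right) = - 7 \left(3 + \frac{14}{5}\right) = \left(-7\right) \frac{29}{5} = - \frac{203}{5}$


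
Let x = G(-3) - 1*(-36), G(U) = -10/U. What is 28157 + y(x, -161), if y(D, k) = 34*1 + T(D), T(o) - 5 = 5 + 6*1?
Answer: 28207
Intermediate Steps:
T(o) = 16 (T(o) = 5 + (5 + 6*1) = 5 + (5 + 6) = 5 + 11 = 16)
x = 118/3 (x = -10/(-3) - 1*(-36) = -10*(-⅓) + 36 = 10/3 + 36 = 118/3 ≈ 39.333)
y(D, k) = 50 (y(D, k) = 34*1 + 16 = 34 + 16 = 50)
28157 + y(x, -161) = 28157 + 50 = 28207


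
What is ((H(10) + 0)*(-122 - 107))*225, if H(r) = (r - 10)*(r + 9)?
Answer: 0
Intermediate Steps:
H(r) = (-10 + r)*(9 + r)
((H(10) + 0)*(-122 - 107))*225 = (((-90 + 10² - 1*10) + 0)*(-122 - 107))*225 = (((-90 + 100 - 10) + 0)*(-229))*225 = ((0 + 0)*(-229))*225 = (0*(-229))*225 = 0*225 = 0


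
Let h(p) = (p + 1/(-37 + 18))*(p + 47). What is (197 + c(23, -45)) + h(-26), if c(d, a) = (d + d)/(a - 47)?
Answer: -13323/38 ≈ -350.61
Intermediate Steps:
c(d, a) = 2*d/(-47 + a) (c(d, a) = (2*d)/(-47 + a) = 2*d/(-47 + a))
h(p) = (47 + p)*(-1/19 + p) (h(p) = (p + 1/(-19))*(47 + p) = (p - 1/19)*(47 + p) = (-1/19 + p)*(47 + p) = (47 + p)*(-1/19 + p))
(197 + c(23, -45)) + h(-26) = (197 + 2*23/(-47 - 45)) + (-47/19 + (-26)² + (892/19)*(-26)) = (197 + 2*23/(-92)) + (-47/19 + 676 - 23192/19) = (197 + 2*23*(-1/92)) - 10395/19 = (197 - ½) - 10395/19 = 393/2 - 10395/19 = -13323/38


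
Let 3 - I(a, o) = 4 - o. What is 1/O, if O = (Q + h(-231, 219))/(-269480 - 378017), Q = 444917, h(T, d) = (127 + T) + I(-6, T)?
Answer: -647497/444581 ≈ -1.4564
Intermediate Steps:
I(a, o) = -1 + o (I(a, o) = 3 - (4 - o) = 3 + (-4 + o) = -1 + o)
h(T, d) = 126 + 2*T (h(T, d) = (127 + T) + (-1 + T) = 126 + 2*T)
O = -444581/647497 (O = (444917 + (126 + 2*(-231)))/(-269480 - 378017) = (444917 + (126 - 462))/(-647497) = (444917 - 336)*(-1/647497) = 444581*(-1/647497) = -444581/647497 ≈ -0.68661)
1/O = 1/(-444581/647497) = -647497/444581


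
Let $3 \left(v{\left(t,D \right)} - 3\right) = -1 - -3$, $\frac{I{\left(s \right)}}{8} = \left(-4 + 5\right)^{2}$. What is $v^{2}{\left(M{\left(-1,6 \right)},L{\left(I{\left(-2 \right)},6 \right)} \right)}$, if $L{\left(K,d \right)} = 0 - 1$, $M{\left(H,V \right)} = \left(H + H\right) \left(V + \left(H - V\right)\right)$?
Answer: $\frac{121}{9} \approx 13.444$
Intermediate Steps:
$M{\left(H,V \right)} = 2 H^{2}$ ($M{\left(H,V \right)} = 2 H H = 2 H^{2}$)
$I{\left(s \right)} = 8$ ($I{\left(s \right)} = 8 \left(-4 + 5\right)^{2} = 8 \cdot 1^{2} = 8 \cdot 1 = 8$)
$L{\left(K,d \right)} = -1$
$v{\left(t,D \right)} = \frac{11}{3}$ ($v{\left(t,D \right)} = 3 + \frac{-1 - -3}{3} = 3 + \frac{-1 + 3}{3} = 3 + \frac{1}{3} \cdot 2 = 3 + \frac{2}{3} = \frac{11}{3}$)
$v^{2}{\left(M{\left(-1,6 \right)},L{\left(I{\left(-2 \right)},6 \right)} \right)} = \left(\frac{11}{3}\right)^{2} = \frac{121}{9}$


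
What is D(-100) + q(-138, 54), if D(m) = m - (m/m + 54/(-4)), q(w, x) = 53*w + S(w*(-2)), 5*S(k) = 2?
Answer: -74011/10 ≈ -7401.1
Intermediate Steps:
S(k) = ⅖ (S(k) = (⅕)*2 = ⅖)
q(w, x) = ⅖ + 53*w (q(w, x) = 53*w + ⅖ = ⅖ + 53*w)
D(m) = 25/2 + m (D(m) = m - (1 + 54*(-¼)) = m - (1 - 27/2) = m - 1*(-25/2) = m + 25/2 = 25/2 + m)
D(-100) + q(-138, 54) = (25/2 - 100) + (⅖ + 53*(-138)) = -175/2 + (⅖ - 7314) = -175/2 - 36568/5 = -74011/10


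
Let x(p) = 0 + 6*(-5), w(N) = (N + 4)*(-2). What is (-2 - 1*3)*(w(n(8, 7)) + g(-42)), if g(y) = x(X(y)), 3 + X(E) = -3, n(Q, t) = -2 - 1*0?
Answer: 170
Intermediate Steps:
n(Q, t) = -2 (n(Q, t) = -2 + 0 = -2)
X(E) = -6 (X(E) = -3 - 3 = -6)
w(N) = -8 - 2*N (w(N) = (4 + N)*(-2) = -8 - 2*N)
x(p) = -30 (x(p) = 0 - 30 = -30)
g(y) = -30
(-2 - 1*3)*(w(n(8, 7)) + g(-42)) = (-2 - 1*3)*((-8 - 2*(-2)) - 30) = (-2 - 3)*((-8 + 4) - 30) = -5*(-4 - 30) = -5*(-34) = 170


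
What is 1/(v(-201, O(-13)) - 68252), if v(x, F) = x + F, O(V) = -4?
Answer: -1/68457 ≈ -1.4608e-5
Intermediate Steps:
v(x, F) = F + x
1/(v(-201, O(-13)) - 68252) = 1/((-4 - 201) - 68252) = 1/(-205 - 68252) = 1/(-68457) = -1/68457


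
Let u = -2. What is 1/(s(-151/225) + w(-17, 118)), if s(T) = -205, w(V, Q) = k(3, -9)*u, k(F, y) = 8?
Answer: -1/221 ≈ -0.0045249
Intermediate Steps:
w(V, Q) = -16 (w(V, Q) = 8*(-2) = -16)
1/(s(-151/225) + w(-17, 118)) = 1/(-205 - 16) = 1/(-221) = -1/221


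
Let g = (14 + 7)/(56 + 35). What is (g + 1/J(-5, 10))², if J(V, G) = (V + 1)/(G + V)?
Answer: 2809/2704 ≈ 1.0388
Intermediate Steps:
J(V, G) = (1 + V)/(G + V)
g = 3/13 (g = 21/91 = 21*(1/91) = 3/13 ≈ 0.23077)
(g + 1/J(-5, 10))² = (3/13 + 1/((1 - 5)/(10 - 5)))² = (3/13 + 1/(-4/5))² = (3/13 + 1/((⅕)*(-4)))² = (3/13 + 1/(-⅘))² = (3/13 - 5/4)² = (-53/52)² = 2809/2704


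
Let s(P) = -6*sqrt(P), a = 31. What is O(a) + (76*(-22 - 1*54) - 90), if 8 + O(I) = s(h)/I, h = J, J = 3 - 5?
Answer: -5874 - 6*I*sqrt(2)/31 ≈ -5874.0 - 0.27372*I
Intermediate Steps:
J = -2
h = -2
O(I) = -8 - 6*I*sqrt(2)/I (O(I) = -8 + (-6*I*sqrt(2))/I = -8 - 6*I*sqrt(2)/I)
O(a) + (76*(-22 - 1*54) - 90) = (-8 - 6*I*sqrt(2)/31) + (76*(-22 - 1*54) - 90) = (-8 - 6*I*sqrt(2)*1/31) + (76*(-22 - 54) - 90) = (-8 - 6*I*sqrt(2)/31) + (76*(-76) - 90) = (-8 - 6*I*sqrt(2)/31) + (-5776 - 90) = (-8 - 6*I*sqrt(2)/31) - 5866 = -5874 - 6*I*sqrt(2)/31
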